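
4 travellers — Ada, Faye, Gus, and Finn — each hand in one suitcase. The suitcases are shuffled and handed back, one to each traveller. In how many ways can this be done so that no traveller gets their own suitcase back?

Let Aᵢ be the assignments in which traveller i gets their own suitcase. We want the size of the complement of A₁∪…∪A_4.
By inclusion–exclusion this is Σ_{j=0}^{4} (−1)^j C(4,j)·(4−j)!.
Computing: 24 − 24 + 12 − 4 + 1 = 9.

9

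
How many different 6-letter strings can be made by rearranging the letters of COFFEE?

180

Letter multiplicities in COFFEE: C×1, E×2, F×2, O×1.
So there are 6! / (2!·2!) = 180 distinguishable arrangements.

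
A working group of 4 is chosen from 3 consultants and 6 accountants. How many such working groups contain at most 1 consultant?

Split by how many consultants are chosen (0 through 1).
Sum: C(3,0)·C(6,4) + C(3,1)·C(6,3) = 15 + 60 = 75.

75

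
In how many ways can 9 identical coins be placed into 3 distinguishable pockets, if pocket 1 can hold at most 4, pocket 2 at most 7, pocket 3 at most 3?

17

Without the upper bounds there are C(11,2) = 55 ways to split 9 among 3 pockets.
Subtract solutions that violate a single cap (substitute x_i' = x_i − (cap_i+1)): x_1 ≥ 5 gives C(6,2) = 15; x_2 ≥ 8 gives C(3,2) = 3; x_3 ≥ 4 gives C(7,2) = 21. Together 39.
Add back pairs where two caps are both exceeded: 0 + 1 + 0 = 1.
By inclusion–exclusion the count is 55 − 39 + 1 = 17.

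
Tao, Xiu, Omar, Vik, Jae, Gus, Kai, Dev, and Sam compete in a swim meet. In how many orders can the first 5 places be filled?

This is an ordered selection of 5 from 9: P(9,5).
That gives 9 × 8 × 7 × 6 × 5 = 15120.

15120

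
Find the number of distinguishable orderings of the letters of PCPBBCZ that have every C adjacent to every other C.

180

Treat the 2 copies of C as a single block. The multiset to arrange is then {CC, B, B, P, P, Z}, 6 items in all.
That gives (6)!/(2!·2!) = 180 arrangements.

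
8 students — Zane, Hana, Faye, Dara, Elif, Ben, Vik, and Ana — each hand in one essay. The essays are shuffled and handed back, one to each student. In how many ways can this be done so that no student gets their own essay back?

14833

This is the derangement count D_8: permutations of 8 items with no fixed point.
By inclusion–exclusion this is Σ_{j=0}^{8} (−1)^j C(8,j)·(8−j)!.
Computing: 40320 − 40320 + 20160 − 6720 + 1680 − 336 + 56 − 8 + 1 = 14833.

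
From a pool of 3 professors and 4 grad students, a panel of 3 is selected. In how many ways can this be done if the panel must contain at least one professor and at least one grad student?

With no constraint there are C(7,3) = 35 possible selections.
Subtract selections that omit an entire group: no professors → C(4,3) = 4; no grad students → C(3,3) = 1.
Both groups omitted at once is impossible, so 35 − 5 = 30.

30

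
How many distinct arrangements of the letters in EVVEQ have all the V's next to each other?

12

Treat the 2 copies of V as a single block. The multiset to arrange is then {VV, E, E, Q}, 4 items in all.
That gives (4)!/(2!) = 12 arrangements.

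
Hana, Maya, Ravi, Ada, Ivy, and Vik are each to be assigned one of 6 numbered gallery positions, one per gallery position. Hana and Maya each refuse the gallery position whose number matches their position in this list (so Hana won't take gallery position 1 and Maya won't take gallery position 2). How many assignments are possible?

504

Let Aᵢ (for i ∈ {1, 2}) be the placements that put person i in their forbidden gallery position. Any j of these fix j positions, leaving (6−j)! ways to fill the rest, and there are C(2,j) ways to pick which j.
By inclusion–exclusion, the number of valid placements is Σ_{j=0}^{2} (−1)^j C(2,j)·(6−j)!.
Computing: 720 − 240 + 24 = 504.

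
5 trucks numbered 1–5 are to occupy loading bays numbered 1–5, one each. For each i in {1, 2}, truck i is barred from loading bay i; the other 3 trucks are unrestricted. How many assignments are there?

Let Aᵢ (for i ∈ {1, 2}) be the placements that put truck i in its forbidden loading bay. Any j of these fix j positions, leaving (5−j)! ways to fill the rest, and there are C(2,j) ways to pick which j.
By inclusion–exclusion, the number of valid placements is Σ_{j=0}^{2} (−1)^j C(2,j)·(5−j)!.
Computing: 120 − 48 + 6 = 78.

78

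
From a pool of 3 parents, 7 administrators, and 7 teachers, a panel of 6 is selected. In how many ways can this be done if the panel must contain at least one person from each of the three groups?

8967

With no constraint there are C(17,6) = 12376 possible selections.
Selections missing a whole group: no parents → C(14,6) = 3003; no administrators → C(10,6) = 210; no teachers → C(10,6) = 210.
Add back selections omitting two groups (i.e. drawn from a single group): C(3,6) + C(7,6) + C(7,6) = 14.
By inclusion–exclusion: 12376 − 3423 + 14 = 8967.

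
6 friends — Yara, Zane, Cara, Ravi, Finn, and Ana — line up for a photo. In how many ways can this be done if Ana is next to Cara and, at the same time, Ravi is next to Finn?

96

Treat {Ana,Cara} as one block (2 orders) and {Ravi,Finn} as another (2 orders).
That leaves 4 units to arrange: 2 × 2 × 4! = 4 × 24 = 96.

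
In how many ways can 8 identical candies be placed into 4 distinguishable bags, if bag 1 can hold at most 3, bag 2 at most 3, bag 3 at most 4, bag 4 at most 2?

Without the upper bounds there are C(11,3) = 165 ways to split 8 among 4 bags.
Subtract solutions that violate a single cap (substitute x_i' = x_i − (cap_i+1)): x_1 ≥ 4 gives C(7,3) = 35; x_2 ≥ 4 gives C(7,3) = 35; x_3 ≥ 5 gives C(6,3) = 20; x_4 ≥ 3 gives C(8,3) = 56. Together 146.
Add back pairs where two caps are both exceeded: 1 + 0 + 4 + 0 + 4 + 1 = 10.
By inclusion–exclusion the count is 165 − 146 + 10 = 29.

29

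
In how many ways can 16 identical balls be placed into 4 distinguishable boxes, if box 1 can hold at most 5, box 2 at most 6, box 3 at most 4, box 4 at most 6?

Without the upper bounds there are C(19,3) = 969 ways to split 16 among 4 boxes.
Subtract solutions that violate a single cap (substitute x_i' = x_i − (cap_i+1)): x_1 ≥ 6 gives C(13,3) = 286; x_2 ≥ 7 gives C(12,3) = 220; x_3 ≥ 5 gives C(14,3) = 364; x_4 ≥ 7 gives C(12,3) = 220. Together 1090.
Add back pairs where two caps are both exceeded: 20 + 56 + 20 + 35 + 10 + 35 = 176.
By inclusion–exclusion the count is 969 − 1090 + 176 = 55.

55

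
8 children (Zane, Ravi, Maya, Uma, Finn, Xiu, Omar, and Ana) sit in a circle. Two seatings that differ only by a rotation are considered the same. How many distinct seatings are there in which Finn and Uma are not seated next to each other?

All circular seatings of 8 people number (7)! = 5040.
Seatings with Finn beside Uma: treat them as a block with 2 internal orders, giving 2 × (6)! = 1440.
Subtracting, 5040 − 1440 = 3600.

3600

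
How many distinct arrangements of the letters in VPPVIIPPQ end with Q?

Fix Q in the last position and arrange the remaining 8 letters.
Those 8 letters have I appearing twice, P appearing 4 times, and V appearing twice, giving (8)!/(4!·2!·2!) = 420.

420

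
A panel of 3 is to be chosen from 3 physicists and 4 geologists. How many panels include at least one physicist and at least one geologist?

30

Unrestricted: C(7,3) = 35 ways to pick any 3 of the 7.
Selections missing a whole group: no physicists → C(4,3) = 4; no geologists → C(3,3) = 1.
Both groups omitted at once is impossible, so 35 − 5 = 30.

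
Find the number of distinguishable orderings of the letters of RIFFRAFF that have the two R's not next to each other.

630

There are 8!/(4!·2!) = 840 arrangements of RIFFRAFF in total.
Arrangements with the R's together: treat RR as one letter, giving (7)!/(4!) = 210.
Subtracting, 840 − 210 = 630 arrangements keep the R's apart.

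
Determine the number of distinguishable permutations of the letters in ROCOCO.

ROCOCO has 6 letters with C appearing twice and O appearing 3 times.
Dividing 6! = 720 by 3!·2! = 12 for the repeated letters gives 60.

60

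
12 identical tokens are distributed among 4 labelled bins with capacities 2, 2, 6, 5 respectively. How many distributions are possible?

18

Ignoring the caps, the number of non-negative solutions to x_1+…+x_4 = 12 is C(15,3) = 455.
Subtract solutions that violate a single cap (substitute x_i' = x_i − (cap_i+1)): x_1 ≥ 3 gives C(12,3) = 220; x_2 ≥ 3 gives C(12,3) = 220; x_3 ≥ 7 gives C(8,3) = 56; x_4 ≥ 6 gives C(9,3) = 84. Together 580.
Add back pairs where two caps are both exceeded: 84 + 10 + 20 + 10 + 20 + 0 = 144.
Subtract triples: 0 + 1 + 0 + 0 = 1.
By inclusion–exclusion the count is 455 − 580 + 144 − 1 = 18.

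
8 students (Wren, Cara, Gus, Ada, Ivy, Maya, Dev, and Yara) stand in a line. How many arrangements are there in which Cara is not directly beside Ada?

There are 8! = 40320 arrangements in all. If Cara and Ada are adjacent, merging them into one block gives 2·(7)! = 10080 arrangements.
Complementary counting: 40320 − 10080 = 30240.

30240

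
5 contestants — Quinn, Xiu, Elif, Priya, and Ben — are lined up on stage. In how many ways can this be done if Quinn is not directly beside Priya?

There are 5! = 120 arrangements in all. If Quinn and Priya are adjacent, merging them into one block gives 2·(4)! = 48 arrangements.
So 120 − 48 = 72 arrangements keep them apart.

72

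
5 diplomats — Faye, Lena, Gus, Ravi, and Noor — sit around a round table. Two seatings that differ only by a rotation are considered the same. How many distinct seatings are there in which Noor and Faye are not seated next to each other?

All circular seatings of 5 people number (4)! = 24.
Seatings with Noor beside Faye: treat them as a block with 2 internal orders, giving 2 × (3)! = 12.
Subtracting, 24 − 12 = 12.

12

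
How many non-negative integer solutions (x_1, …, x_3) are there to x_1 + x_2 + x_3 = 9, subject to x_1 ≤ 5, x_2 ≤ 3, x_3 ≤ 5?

Ignoring the caps, the number of non-negative solutions to x_1+…+x_3 = 9 is C(11,2) = 55.
Subtract solutions that violate a single cap (substitute x_i' = x_i − (cap_i+1)): x_1 ≥ 6 gives C(5,2) = 10; x_2 ≥ 4 gives C(7,2) = 21; x_3 ≥ 6 gives C(5,2) = 10. Together 41.
No two caps can be exceeded simultaneously, so the pair terms are all 0.
By inclusion–exclusion the count is 55 − 41 + 0 = 14.

14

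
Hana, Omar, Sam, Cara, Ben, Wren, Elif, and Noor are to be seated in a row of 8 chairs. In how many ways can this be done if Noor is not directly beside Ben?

30240

Of the 8! = 40320 arrangements, those with Noor and Ben adjacent number 2 × 7! = 10080 (treat the pair as a block with 2 internal orders).
Complementary counting: 40320 − 10080 = 30240.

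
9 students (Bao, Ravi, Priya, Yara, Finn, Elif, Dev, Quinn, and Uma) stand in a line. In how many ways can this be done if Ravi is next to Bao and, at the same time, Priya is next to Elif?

20160

Treat {Ravi,Bao} as one block (2 orders) and {Priya,Elif} as another (2 orders).
That leaves 7 units to arrange: 2 × 2 × 7! = 4 × 5040 = 20160.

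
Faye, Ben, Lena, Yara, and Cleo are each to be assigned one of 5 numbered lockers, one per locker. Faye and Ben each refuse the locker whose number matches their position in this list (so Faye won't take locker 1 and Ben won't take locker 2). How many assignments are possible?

Let Aᵢ (for i ∈ {1, 2}) be the placements that put person i in their forbidden locker. Any j of these fix j positions, leaving (5−j)! ways to fill the rest, and there are C(2,j) ways to pick which j.
By inclusion–exclusion, the number of valid placements is Σ_{j=0}^{2} (−1)^j C(2,j)·(5−j)!.
Computing: 120 − 48 + 6 = 78.

78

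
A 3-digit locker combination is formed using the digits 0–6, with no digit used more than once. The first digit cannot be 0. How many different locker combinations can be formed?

180

The first digit has 7−1 = 6 choices (anything except 0).
The remaining 2 digits are filled from the other 6 symbols without repetition: 6 × 5 = 30.
Total: 6 × 30 = 180.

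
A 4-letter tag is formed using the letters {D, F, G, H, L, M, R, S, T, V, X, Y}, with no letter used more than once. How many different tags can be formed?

Choose and order 4 of the 12 symbols: the first letter has 12 options, the next 11, then 10, 9.
12 × 11 × 10 × 9 = 11880.

11880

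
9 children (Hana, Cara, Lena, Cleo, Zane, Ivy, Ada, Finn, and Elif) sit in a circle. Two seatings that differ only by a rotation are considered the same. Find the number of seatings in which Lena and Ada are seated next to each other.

10080

Glue Lena and Ada into a block (2 internal orders). Seating 8 units around a circle gives (7)! arrangements.
So 2 × (7)! = 2 × 5040 = 10080.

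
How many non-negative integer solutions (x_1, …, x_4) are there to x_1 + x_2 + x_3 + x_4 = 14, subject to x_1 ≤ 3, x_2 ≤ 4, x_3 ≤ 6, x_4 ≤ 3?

By stars and bars, unrestricted non-negative solutions to x_1+…+x_4 = 14 number C(14+3,3) = 680.
Subtract solutions that violate a single cap (substitute x_i' = x_i − (cap_i+1)): x_1 ≥ 4 gives C(13,3) = 286; x_2 ≥ 5 gives C(12,3) = 220; x_3 ≥ 7 gives C(10,3) = 120; x_4 ≥ 4 gives C(13,3) = 286. Together 912.
Add back pairs where two caps are both exceeded: 56 + 20 + 84 + 10 + 56 + 20 = 246.
Subtract triples: 0 + 4 + 0 + 0 = 4.
By inclusion–exclusion the count is 680 − 912 + 246 − 4 = 10.

10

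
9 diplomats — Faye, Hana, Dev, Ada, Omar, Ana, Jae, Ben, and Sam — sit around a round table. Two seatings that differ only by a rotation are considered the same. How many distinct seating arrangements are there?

40320

Around a circle, 9 distinct people have 9!/9 = (8)! = 40320 rotationally distinct seatings.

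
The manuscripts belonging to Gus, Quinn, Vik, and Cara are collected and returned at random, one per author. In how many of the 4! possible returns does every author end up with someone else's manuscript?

9

This is the derangement count D_4: permutations of 4 items with no fixed point.
By inclusion–exclusion this is Σ_{j=0}^{4} (−1)^j C(4,j)·(4−j)!.
Computing: 24 − 24 + 12 − 4 + 1 = 9.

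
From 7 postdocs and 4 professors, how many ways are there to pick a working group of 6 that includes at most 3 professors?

441

Split by how many professors are chosen (0 through 3).
Sum: C(4,0)·C(7,6) + C(4,1)·C(7,5) + C(4,2)·C(7,4) + C(4,3)·C(7,3) = 7 + 84 + 210 + 140 = 441.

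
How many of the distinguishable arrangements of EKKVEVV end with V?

90

With the last slot taken by V, it remains to arrange the other 6 letters (EKKEVV).
Those 6 letters have E appearing twice, K appearing twice, and V appearing twice, giving (6)!/(2!·2!·2!) = 90.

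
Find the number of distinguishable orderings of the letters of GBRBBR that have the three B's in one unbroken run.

12

Treat the 3 copies of B as a single block. The multiset to arrange is then {BBB, G, R, R}, 4 items in all.
That gives (4)!/(2!) = 12 arrangements.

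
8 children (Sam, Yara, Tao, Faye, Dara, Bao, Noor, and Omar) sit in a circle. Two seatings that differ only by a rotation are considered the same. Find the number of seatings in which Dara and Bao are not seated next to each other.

All circular seatings of 8 people number (7)! = 5040.
Seatings with Dara beside Bao: treat them as a block with 2 internal orders, giving 2 × (6)! = 1440.
Subtracting, 5040 − 1440 = 3600.

3600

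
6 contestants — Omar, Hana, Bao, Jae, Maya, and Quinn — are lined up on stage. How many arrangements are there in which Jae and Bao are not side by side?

Of the 6! = 720 arrangements, those with Jae and Bao adjacent number 2 × 5! = 240 (treat the pair as a block with 2 internal orders).
So 720 − 240 = 480 arrangements keep them apart.

480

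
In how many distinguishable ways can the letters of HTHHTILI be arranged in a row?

1680

HTHHTILI has 8 letters with H appearing 3 times, I appearing twice, and T appearing twice.
Dividing 8! = 40320 by 3!·2!·2! = 24 for the repeated letters gives 1680.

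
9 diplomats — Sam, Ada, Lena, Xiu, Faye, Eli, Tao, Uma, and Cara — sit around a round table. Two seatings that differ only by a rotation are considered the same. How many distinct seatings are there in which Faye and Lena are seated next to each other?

Treat {Faye, Lena} as one unit (2 internal orders) and seat the resulting 8 units around the table: (7)! circular arrangements.
So 2 × (7)! = 2 × 5040 = 10080.

10080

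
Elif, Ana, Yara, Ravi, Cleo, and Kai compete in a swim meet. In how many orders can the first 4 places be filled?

There are 6 choices for 1st place, 5 for 2nd, and so on down to 3 for position 4.
That gives 6 × 5 × 4 × 3 = 360.

360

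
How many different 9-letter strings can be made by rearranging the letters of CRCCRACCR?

504

CRCCRACCR has 9 letters with C appearing 5 times and R appearing 3 times.
The number of distinct arrangements is 9!/(5!·3!) = 362880/720 = 504.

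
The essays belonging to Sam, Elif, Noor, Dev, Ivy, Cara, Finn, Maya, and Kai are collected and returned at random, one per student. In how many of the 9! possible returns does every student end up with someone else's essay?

This is the derangement count D_9: permutations of 9 items with no fixed point.
By inclusion–exclusion this is Σ_{j=0}^{9} (−1)^j C(9,j)·(9−j)!.
Computing: 362880 − 362880 + 181440 − 60480 + 15120 − 3024 + 504 − 72 + 9 − 1 = 133496.

133496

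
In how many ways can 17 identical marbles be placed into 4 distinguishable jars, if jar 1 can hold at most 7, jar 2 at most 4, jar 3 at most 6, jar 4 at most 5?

55

Ignoring the caps, the number of non-negative solutions to x_1+…+x_4 = 17 is C(20,3) = 1140.
Subtract solutions that violate a single cap (substitute x_i' = x_i − (cap_i+1)): x_1 ≥ 8 gives C(12,3) = 220; x_2 ≥ 5 gives C(15,3) = 455; x_3 ≥ 7 gives C(13,3) = 286; x_4 ≥ 6 gives C(14,3) = 364. Together 1325.
Add back pairs where two caps are both exceeded: 35 + 10 + 20 + 56 + 84 + 35 = 240.
By inclusion–exclusion the count is 1140 − 1325 + 240 = 55.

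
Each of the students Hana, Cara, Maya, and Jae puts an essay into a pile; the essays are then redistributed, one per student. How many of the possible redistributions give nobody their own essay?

This is the derangement count D_4: permutations of 4 items with no fixed point.
By inclusion–exclusion this is Σ_{j=0}^{4} (−1)^j C(4,j)·(4−j)!.
Computing: 24 − 24 + 12 − 4 + 1 = 9.

9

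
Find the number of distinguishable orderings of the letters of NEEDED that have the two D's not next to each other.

There are 6!/(3!·2!) = 60 arrangements of NEEDED in total.
If the two D's are adjacent, glue them into one block, leaving 5 items to arrange: (5)!/(3!) = 20 ways.
Subtracting, 60 − 20 = 40 arrangements keep the D's apart.

40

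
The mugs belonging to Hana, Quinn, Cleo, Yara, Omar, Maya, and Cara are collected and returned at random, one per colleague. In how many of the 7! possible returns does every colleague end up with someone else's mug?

1854

Count assignments avoiding every fixed point. For any j of the 7 colleagues fixed to their own mug, the other 7−j can be arranged in (7−j)! ways.
By inclusion–exclusion this is Σ_{j=0}^{7} (−1)^j C(7,j)·(7−j)!.
Computing: 5040 − 5040 + 2520 − 840 + 210 − 42 + 7 − 1 = 1854.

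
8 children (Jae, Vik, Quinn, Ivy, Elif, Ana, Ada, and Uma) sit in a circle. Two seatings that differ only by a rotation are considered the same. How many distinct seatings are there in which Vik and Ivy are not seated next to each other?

All circular seatings of 8 people number (7)! = 5040.
Seatings with Vik beside Ivy: treat them as a block with 2 internal orders, giving 2 × (6)! = 1440.
Subtracting, 5040 − 1440 = 3600.

3600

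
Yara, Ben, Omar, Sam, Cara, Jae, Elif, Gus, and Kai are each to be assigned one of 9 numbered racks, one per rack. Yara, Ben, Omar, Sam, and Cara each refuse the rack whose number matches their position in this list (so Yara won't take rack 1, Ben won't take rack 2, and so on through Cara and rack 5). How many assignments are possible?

205056

Let Aᵢ (for 1 ≤ i ≤ 5) be the placements that put person i in their forbidden rack. Any j of these fix j positions, leaving (9−j)! ways to fill the rest, and there are C(5,j) ways to pick which j.
By inclusion–exclusion, the number of valid placements is Σ_{j=0}^{5} (−1)^j C(5,j)·(9−j)!.
Computing: 362880 − 201600 + 50400 − 7200 + 600 − 24 = 205056.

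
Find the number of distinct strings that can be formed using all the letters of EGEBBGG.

210

Letter multiplicities in EGEBBGG: B×2, E×2, G×3.
The number of distinct arrangements is 7!/(3!·2!·2!) = 5040/24 = 210.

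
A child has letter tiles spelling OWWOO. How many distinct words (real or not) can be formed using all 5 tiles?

10

The 5 letters of OWWOO have repeats: O appearing 3 times and W appearing twice.
Dividing 5! = 120 by 3!·2! = 12 for the repeated letters gives 10.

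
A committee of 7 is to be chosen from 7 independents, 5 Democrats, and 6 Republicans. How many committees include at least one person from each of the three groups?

Unrestricted: C(18,7) = 31824 ways to pick any 7 of the 18.
Subtract selections that omit an entire group: no independents → C(11,7) = 330; no Democrats → C(13,7) = 1716; no Republicans → C(12,7) = 792.
Add back selections omitting two groups (i.e. drawn from a single group): C(7,7) + C(5,7) + C(6,7) = 1.
By inclusion–exclusion: 31824 − 2838 + 1 = 28987.

28987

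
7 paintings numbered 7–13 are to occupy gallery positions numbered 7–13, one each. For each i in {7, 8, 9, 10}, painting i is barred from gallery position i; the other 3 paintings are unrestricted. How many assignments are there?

Let Aᵢ (for 7 ≤ i ≤ 10) be the placements that put painting i in its forbidden gallery position. Any j of these fix j positions, leaving (7−j)! ways to fill the rest, and there are C(4,j) ways to pick which j.
By inclusion–exclusion, the number of valid placements is Σ_{j=0}^{4} (−1)^j C(4,j)·(7−j)!.
Computing: 5040 − 2880 + 720 − 96 + 6 = 2790.

2790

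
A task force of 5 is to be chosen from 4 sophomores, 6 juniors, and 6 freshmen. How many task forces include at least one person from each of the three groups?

Unrestricted: C(16,5) = 4368 ways to pick any 5 of the 16.
Subtract selections that omit an entire group: no sophomores → C(12,5) = 792; no juniors → C(10,5) = 252; no freshmen → C(10,5) = 252.
Add back selections omitting two groups (i.e. drawn from a single group): C(4,5) + C(6,5) + C(6,5) = 12.
By inclusion–exclusion: 4368 − 1296 + 12 = 3084.

3084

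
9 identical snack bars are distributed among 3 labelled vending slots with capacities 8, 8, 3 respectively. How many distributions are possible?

By stars and bars, unrestricted non-negative solutions to x_1+…+x_3 = 9 number C(9+2,2) = 55.
Subtract solutions that violate a single cap (substitute x_i' = x_i − (cap_i+1)): x_1 ≥ 9 gives C(2,2) = 1; x_2 ≥ 9 gives C(2,2) = 1; x_3 ≥ 4 gives C(7,2) = 21. Together 23.
No two caps can be exceeded simultaneously, so the pair terms are all 0.
By inclusion–exclusion the count is 55 − 23 + 0 = 32.

32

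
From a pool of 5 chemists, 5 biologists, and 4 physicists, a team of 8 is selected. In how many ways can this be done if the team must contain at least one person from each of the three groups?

2940

Total 8-person selections from all 14: C(14,8) = 3003.
Subtract selections that omit an entire group: no chemists → C(9,8) = 9; no biologists → C(9,8) = 9; no physicists → C(10,8) = 45.
Add back selections omitting two groups (i.e. drawn from a single group): C(5,8) + C(5,8) + C(4,8) = 0.
By inclusion–exclusion: 3003 − 63 + 0 = 2940.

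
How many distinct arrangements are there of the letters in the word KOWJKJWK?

The 8 letters of KOWJKJWK have repeats: J appearing twice, K appearing 3 times, and W appearing twice.
So there are 8! / (3!·2!·2!) = 1680 distinguishable arrangements.

1680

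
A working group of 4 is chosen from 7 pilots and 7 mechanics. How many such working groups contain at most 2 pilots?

Split by how many pilots are chosen (0 through 2).
Sum: C(7,0)·C(7,4) + C(7,1)·C(7,3) + C(7,2)·C(7,2) = 35 + 245 + 441 = 721.

721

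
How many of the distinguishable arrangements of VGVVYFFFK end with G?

With the last slot taken by G, it remains to arrange the other 8 letters (VVVYFFFK).
Those 8 letters have F appearing 3 times and V appearing 3 times, giving (8)!/(3!·3!) = 1120.

1120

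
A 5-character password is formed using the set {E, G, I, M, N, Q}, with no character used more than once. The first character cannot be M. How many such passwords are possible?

600

The first character has 6−1 = 5 choices (anything except M).
The remaining 4 characters are filled from the other 5 symbols without repetition: 5 × 4 × 3 × 2 = 120.
Total: 5 × 120 = 600.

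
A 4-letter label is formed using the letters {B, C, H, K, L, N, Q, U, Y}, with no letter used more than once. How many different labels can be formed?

3024

This is a permutation of 4 out of 9: P(9,4) = 9!/5!.
9 × 8 × 7 × 6 = 3024.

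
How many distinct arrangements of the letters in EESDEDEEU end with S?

168

Fix S in the last position and arrange the remaining 8 letters.
Those 8 letters have D appearing twice and E appearing 5 times, giving (8)!/(5!·2!) = 168.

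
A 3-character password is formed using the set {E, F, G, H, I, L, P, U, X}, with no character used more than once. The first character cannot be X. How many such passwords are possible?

The first character has 9−1 = 8 choices (anything except X).
The remaining 2 characters are filled from the other 8 symbols without repetition: 8 × 7 = 56.
Total: 8 × 56 = 448.

448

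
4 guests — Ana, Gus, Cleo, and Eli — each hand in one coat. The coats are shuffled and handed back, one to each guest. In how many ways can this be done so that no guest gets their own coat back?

Let Aᵢ be the assignments in which guest i gets their own coat. We want the size of the complement of A₁∪…∪A_4.
By inclusion–exclusion this is Σ_{j=0}^{4} (−1)^j C(4,j)·(4−j)!.
Computing: 24 − 24 + 12 − 4 + 1 = 9.

9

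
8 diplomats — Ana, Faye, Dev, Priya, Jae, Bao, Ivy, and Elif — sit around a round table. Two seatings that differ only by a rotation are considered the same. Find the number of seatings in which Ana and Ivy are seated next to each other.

Glue Ana and Ivy into a block (2 internal orders). Seating 7 units around a circle gives (6)! arrangements.
So 2 × (6)! = 2 × 720 = 1440.

1440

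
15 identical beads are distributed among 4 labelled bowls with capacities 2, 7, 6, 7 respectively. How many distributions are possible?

84

Ignoring the caps, the number of non-negative solutions to x_1+…+x_4 = 15 is C(18,3) = 816.
Subtract solutions that violate a single cap (substitute x_i' = x_i − (cap_i+1)): x_1 ≥ 3 gives C(15,3) = 455; x_2 ≥ 8 gives C(10,3) = 120; x_3 ≥ 7 gives C(11,3) = 165; x_4 ≥ 8 gives C(10,3) = 120. Together 860.
Add back pairs where two caps are both exceeded: 35 + 56 + 35 + 1 + 0 + 1 = 128.
By inclusion–exclusion the count is 816 − 860 + 128 = 84.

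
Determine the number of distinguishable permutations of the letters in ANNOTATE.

ANNOTATE has 8 letters with A appearing twice, N appearing twice, and T appearing twice.
So there are 8! / (2!·2!·2!) = 5040 distinguishable arrangements.

5040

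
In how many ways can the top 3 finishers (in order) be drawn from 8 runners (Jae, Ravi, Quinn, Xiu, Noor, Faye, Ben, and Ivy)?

There are 8 choices for 1st place, 7 for 2nd, and 6 for 3rd.
That gives 8 × 7 × 6 = 336.

336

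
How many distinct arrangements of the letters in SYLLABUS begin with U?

1260

With the first slot taken by U, it remains to arrange the other 7 letters (SYLLABS).
Those 7 letters have L appearing twice and S appearing twice, giving (7)!/(2!·2!) = 1260.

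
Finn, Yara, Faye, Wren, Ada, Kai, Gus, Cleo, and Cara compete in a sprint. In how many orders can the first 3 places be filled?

There are 9 choices for 1st place, 8 for 2nd, and 7 for 3rd.
That gives 9 × 8 × 7 = 504.

504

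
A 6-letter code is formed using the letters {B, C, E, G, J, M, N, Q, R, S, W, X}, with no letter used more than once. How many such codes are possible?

This is a permutation of 6 out of 12: P(12,6) = 12!/6!.
12 × 11 × 10 × 9 × 8 × 7 = 665280.

665280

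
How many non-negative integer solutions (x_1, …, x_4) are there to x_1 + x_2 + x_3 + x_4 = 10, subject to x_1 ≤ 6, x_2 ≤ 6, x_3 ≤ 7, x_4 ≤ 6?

216

Ignoring the caps, the number of non-negative solutions to x_1+…+x_4 = 10 is C(13,3) = 286.
Subtract solutions that violate a single cap (substitute x_i' = x_i − (cap_i+1)): x_1 ≥ 7 gives C(6,3) = 20; x_2 ≥ 7 gives C(6,3) = 20; x_3 ≥ 8 gives C(5,3) = 10; x_4 ≥ 7 gives C(6,3) = 20. Together 70.
No two caps can be exceeded simultaneously, so the pair terms are all 0.
By inclusion–exclusion the count is 286 − 70 + 0 = 216.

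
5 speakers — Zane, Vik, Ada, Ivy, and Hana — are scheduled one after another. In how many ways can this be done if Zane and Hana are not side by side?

72

Of the 5! = 120 arrangements, those with Zane and Hana adjacent number 2 × 4! = 48 (treat the pair as a block with 2 internal orders).
Complementary counting: 120 − 48 = 72.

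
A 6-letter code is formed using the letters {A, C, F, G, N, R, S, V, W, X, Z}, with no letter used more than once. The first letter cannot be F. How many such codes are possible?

The first letter has 11−1 = 10 choices (anything except F).
The remaining 5 letters are filled from the other 10 symbols without repetition: 10 × 9 × 8 × 7 × 6 = 30240.
Total: 10 × 30240 = 302400.

302400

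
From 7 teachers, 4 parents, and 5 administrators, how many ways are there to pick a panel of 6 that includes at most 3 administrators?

7722

Split by how many administrators are chosen (0 through 3).
Sum: C(5,0)·C(11,6) + C(5,1)·C(11,5) + C(5,2)·C(11,4) + C(5,3)·C(11,3) = 462 + 2310 + 3300 + 1650 = 7722.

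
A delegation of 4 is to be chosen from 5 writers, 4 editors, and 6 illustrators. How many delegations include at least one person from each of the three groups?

Total 4-person selections from all 15: C(15,4) = 1365.
Subtract selections that omit an entire group: no writers → C(10,4) = 210; no editors → C(11,4) = 330; no illustrators → C(9,4) = 126.
Add back selections omitting two groups (i.e. drawn from a single group): C(5,4) + C(4,4) + C(6,4) = 21.
By inclusion–exclusion: 1365 − 666 + 21 = 720.

720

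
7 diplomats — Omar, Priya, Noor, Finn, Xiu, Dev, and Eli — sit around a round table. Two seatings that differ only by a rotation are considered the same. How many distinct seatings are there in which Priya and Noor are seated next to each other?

240

Treat {Priya, Noor} as one unit (2 internal orders) and seat the resulting 6 units around the table: (5)! circular arrangements.
So 2 × (5)! = 2 × 120 = 240.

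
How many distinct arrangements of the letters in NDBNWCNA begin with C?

Fix C in the first position and arrange the remaining 7 letters.
Those 7 letters have N appearing 3 times, giving (7)!/(3!) = 840.

840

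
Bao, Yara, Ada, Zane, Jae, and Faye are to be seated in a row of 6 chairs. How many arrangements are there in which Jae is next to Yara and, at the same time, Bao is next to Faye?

96

Treat {Jae,Yara} as one block (2 orders) and {Bao,Faye} as another (2 orders).
That leaves 4 units to arrange: 2 × 2 × 4! = 4 × 24 = 96.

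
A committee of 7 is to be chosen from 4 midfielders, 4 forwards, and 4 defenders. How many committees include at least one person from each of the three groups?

Unrestricted: C(12,7) = 792 ways to pick any 7 of the 12.
Subtract selections that omit an entire group: no midfielders → C(8,7) = 8; no forwards → C(8,7) = 8; no defenders → C(8,7) = 8.
Add back selections omitting two groups (i.e. drawn from a single group): C(4,7) + C(4,7) + C(4,7) = 0.
By inclusion–exclusion: 792 − 24 + 0 = 768.

768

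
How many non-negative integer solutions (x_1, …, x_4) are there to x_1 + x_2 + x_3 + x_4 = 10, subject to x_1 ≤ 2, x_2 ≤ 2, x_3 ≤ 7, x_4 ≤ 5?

44

Ignoring the caps, the number of non-negative solutions to x_1+…+x_4 = 10 is C(13,3) = 286.
Subtract solutions that violate a single cap (substitute x_i' = x_i − (cap_i+1)): x_1 ≥ 3 gives C(10,3) = 120; x_2 ≥ 3 gives C(10,3) = 120; x_3 ≥ 8 gives C(5,3) = 10; x_4 ≥ 6 gives C(7,3) = 35. Together 285.
Add back pairs where two caps are both exceeded: 35 + 0 + 4 + 0 + 4 + 0 = 43.
By inclusion–exclusion the count is 286 − 285 + 43 = 44.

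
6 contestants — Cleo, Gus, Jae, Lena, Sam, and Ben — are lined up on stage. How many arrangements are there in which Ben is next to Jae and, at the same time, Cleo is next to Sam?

96

Treat {Ben,Jae} as one block (2 orders) and {Cleo,Sam} as another (2 orders).
That leaves 4 units to arrange: 2 × 2 × 4! = 4 × 24 = 96.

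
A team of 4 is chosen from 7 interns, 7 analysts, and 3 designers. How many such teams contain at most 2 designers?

2366

Split by how many designers are chosen (0 through 2).
Sum: C(3,0)·C(14,4) + C(3,1)·C(14,3) + C(3,2)·C(14,2) = 1001 + 1092 + 273 = 2366.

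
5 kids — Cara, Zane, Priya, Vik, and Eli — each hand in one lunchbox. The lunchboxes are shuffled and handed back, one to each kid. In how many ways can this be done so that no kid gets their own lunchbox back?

Let Aᵢ be the assignments in which kid i gets their own lunchbox. We want the size of the complement of A₁∪…∪A_5.
By inclusion–exclusion this is Σ_{j=0}^{5} (−1)^j C(5,j)·(5−j)!.
Computing: 120 − 120 + 60 − 20 + 5 − 1 = 44.

44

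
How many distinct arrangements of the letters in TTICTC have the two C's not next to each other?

There are 6!/(3!·2!) = 60 arrangements of TTICTC in total.
If the two C's are adjacent, glue them into one block, leaving 5 items to arrange: (5)!/(3!) = 20 ways.
Hence 60 − 20 = 40.

40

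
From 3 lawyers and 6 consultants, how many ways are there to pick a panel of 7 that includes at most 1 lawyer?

Split by how many lawyers are chosen (0 through 1).
Sum: C(3,0)·C(6,7) + C(3,1)·C(6,6) = 0 + 3 = 3.

3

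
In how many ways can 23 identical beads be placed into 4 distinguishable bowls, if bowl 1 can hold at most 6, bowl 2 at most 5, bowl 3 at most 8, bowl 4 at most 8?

35

Ignoring the caps, the number of non-negative solutions to x_1+…+x_4 = 23 is C(26,3) = 2600.
Subtract solutions that violate a single cap (substitute x_i' = x_i − (cap_i+1)): x_1 ≥ 7 gives C(19,3) = 969; x_2 ≥ 6 gives C(20,3) = 1140; x_3 ≥ 9 gives C(17,3) = 680; x_4 ≥ 9 gives C(17,3) = 680. Together 3469.
Add back pairs where two caps are both exceeded: 286 + 120 + 120 + 165 + 165 + 56 = 912.
Subtract triples: 4 + 4 + 0 + 0 = 8.
By inclusion–exclusion the count is 2600 − 3469 + 912 − 8 = 35.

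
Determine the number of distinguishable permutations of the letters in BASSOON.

The 7 letters of BASSOON have repeats: O appearing twice and S appearing twice.
Dividing 7! = 5040 by 2!·2! = 4 for the repeated letters gives 1260.

1260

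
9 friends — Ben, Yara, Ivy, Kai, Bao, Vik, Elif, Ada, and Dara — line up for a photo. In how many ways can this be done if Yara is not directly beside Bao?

282240

There are 9! = 362880 arrangements in all. If Yara and Bao are adjacent, merging them into one block gives 2·(8)! = 80640 arrangements.
Complementary counting: 362880 − 80640 = 282240.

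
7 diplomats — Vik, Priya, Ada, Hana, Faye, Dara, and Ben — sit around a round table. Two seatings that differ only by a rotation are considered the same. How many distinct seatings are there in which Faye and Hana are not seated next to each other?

Without the restriction there are (6)! = 720 seatings.
Those with Faye next to Hana: fuse the pair into one unit and seat 6 units around a circle — 2·(5)! = 240.
Subtracting, 720 − 240 = 480.

480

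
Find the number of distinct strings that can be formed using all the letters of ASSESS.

ASSESS has 6 letters with S appearing 4 times.
The number of distinct arrangements is 6!/(4!) = 720/24 = 30.

30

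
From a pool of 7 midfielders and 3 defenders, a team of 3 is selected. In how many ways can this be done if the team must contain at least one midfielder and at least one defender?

With no constraint there are C(10,3) = 120 possible selections.
Subtract selections that omit an entire group: no midfielders → C(3,3) = 1; no defenders → C(7,3) = 35.
Both groups omitted at once is impossible, so 120 − 36 = 84.

84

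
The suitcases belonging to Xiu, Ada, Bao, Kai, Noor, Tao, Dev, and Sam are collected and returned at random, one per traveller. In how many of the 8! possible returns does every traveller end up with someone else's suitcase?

14833

Let Aᵢ be the assignments in which traveller i gets their own suitcase. We want the size of the complement of A₁∪…∪A_8.
By inclusion–exclusion this is Σ_{j=0}^{8} (−1)^j C(8,j)·(8−j)!.
Computing: 40320 − 40320 + 20160 − 6720 + 1680 − 336 + 56 − 8 + 1 = 14833.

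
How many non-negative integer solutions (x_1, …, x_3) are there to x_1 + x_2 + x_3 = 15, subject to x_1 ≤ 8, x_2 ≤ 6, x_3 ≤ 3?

6

Without the upper bounds there are C(17,2) = 136 ways to split 15 among 3 variables.
Subtract solutions that violate a single cap (substitute x_i' = x_i − (cap_i+1)): x_1 ≥ 9 gives C(8,2) = 28; x_2 ≥ 7 gives C(10,2) = 45; x_3 ≥ 4 gives C(13,2) = 78. Together 151.
Add back pairs where two caps are both exceeded: 0 + 6 + 15 = 21.
By inclusion–exclusion the count is 136 − 151 + 21 = 6.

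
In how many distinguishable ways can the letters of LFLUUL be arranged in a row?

60

Letter multiplicities in LFLUUL: F×1, L×3, U×2.
The number of distinct arrangements is 6!/(3!·2!) = 720/12 = 60.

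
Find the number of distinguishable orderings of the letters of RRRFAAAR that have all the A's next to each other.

Treat the 3 copies of A as a single block. The multiset to arrange is then {AAA, F, R, R, R, R}, 6 items in all.
That gives (6)!/(4!) = 30 arrangements.

30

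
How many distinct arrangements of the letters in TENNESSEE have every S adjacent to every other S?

840

Treat the 2 copies of S as a single block. The multiset to arrange is then {SS, E, E, E, E, N, N, T}, 8 items in all.
That gives (8)!/(4!·2!) = 840 arrangements.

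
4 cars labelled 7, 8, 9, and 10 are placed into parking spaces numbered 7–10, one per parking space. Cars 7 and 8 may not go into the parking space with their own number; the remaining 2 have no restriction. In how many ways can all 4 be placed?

14

Let Aᵢ (for i ∈ {7, 8}) be the placements that put car i in its forbidden parking space. Any j of these fix j positions, leaving (4−j)! ways to fill the rest, and there are C(2,j) ways to pick which j.
By inclusion–exclusion, the number of valid placements is Σ_{j=0}^{2} (−1)^j C(2,j)·(4−j)!.
Computing: 24 − 12 + 2 = 14.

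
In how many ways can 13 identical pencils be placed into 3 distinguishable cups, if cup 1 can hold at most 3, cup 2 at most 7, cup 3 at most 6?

10

By stars and bars, unrestricted non-negative solutions to x_1+…+x_3 = 13 number C(13+2,2) = 105.
Subtract solutions that violate a single cap (substitute x_i' = x_i − (cap_i+1)): x_1 ≥ 4 gives C(11,2) = 55; x_2 ≥ 8 gives C(7,2) = 21; x_3 ≥ 7 gives C(8,2) = 28. Together 104.
Add back pairs where two caps are both exceeded: 3 + 6 + 0 = 9.
By inclusion–exclusion the count is 105 − 104 + 9 = 10.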